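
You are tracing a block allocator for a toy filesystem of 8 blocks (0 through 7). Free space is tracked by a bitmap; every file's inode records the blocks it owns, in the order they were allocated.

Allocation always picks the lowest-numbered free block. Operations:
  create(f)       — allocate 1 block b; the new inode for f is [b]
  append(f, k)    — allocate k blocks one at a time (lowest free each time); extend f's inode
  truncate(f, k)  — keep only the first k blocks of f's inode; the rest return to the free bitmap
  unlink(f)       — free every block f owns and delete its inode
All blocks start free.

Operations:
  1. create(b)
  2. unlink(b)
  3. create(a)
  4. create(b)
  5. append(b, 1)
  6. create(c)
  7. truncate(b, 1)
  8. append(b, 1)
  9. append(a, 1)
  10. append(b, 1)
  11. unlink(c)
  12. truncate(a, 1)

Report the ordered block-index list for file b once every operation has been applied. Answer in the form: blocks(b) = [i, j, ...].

blocks(b) = [1, 2, 5]

after create(b) → b:[0]  free=[F.......]
after unlink(b) →   free=[........]
after create(a) → a:[0]  free=[F.......]
after create(b) → a:[0], b:[1]  free=[FF......]
after append(b, 1) → a:[0], b:[1, 2]  free=[FFF.....]
after create(c) → a:[0], b:[1, 2], c:[3]  free=[FFFF....]
after truncate(b, 1) → a:[0], b:[1], c:[3]  free=[FF.F....]
after append(b, 1) → a:[0], b:[1, 2], c:[3]  free=[FFFF....]
after append(a, 1) → a:[0, 4], b:[1, 2], c:[3]  free=[FFFFF...]
after append(b, 1) → a:[0, 4], b:[1, 2, 5], c:[3]  free=[FFFFFF..]
after unlink(c) → a:[0, 4], b:[1, 2, 5]  free=[FFF.FF..]
after truncate(a, 1) → a:[0], b:[1, 2, 5]  free=[FFF..F..]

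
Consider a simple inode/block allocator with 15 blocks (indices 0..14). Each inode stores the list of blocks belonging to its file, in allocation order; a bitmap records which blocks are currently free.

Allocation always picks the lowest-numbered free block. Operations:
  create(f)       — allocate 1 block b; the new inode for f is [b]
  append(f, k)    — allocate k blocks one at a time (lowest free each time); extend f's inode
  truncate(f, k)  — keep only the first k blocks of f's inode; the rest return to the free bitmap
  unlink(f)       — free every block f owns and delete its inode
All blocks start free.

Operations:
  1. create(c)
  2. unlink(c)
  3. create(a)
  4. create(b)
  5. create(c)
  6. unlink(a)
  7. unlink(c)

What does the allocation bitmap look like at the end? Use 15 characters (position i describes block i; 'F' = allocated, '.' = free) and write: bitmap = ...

  1. create(c)  ⇒  F..............  {c→[0]}
  2. unlink(c)  ⇒  ...............  {}
  3. create(a)  ⇒  F..............  {a→[0]}
  4. create(b)  ⇒  FF.............  {a→[0]; b→[1]}
  5. create(c)  ⇒  FFF............  {a→[0]; b→[1]; c→[2]}
  6. unlink(a)  ⇒  .FF............  {b→[1]; c→[2]}
  7. unlink(c)  ⇒  .F.............  {b→[1]}

bitmap = .F.............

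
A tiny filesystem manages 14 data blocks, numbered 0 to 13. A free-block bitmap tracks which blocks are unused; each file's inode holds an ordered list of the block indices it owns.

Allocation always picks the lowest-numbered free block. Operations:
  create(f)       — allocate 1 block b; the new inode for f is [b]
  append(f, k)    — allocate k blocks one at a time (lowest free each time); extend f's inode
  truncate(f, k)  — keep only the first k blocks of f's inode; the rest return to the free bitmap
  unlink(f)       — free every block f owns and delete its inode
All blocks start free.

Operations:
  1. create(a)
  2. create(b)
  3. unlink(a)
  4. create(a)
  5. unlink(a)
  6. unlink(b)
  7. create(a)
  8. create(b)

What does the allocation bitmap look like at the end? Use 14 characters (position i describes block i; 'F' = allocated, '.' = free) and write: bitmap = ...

bitmap = FF............

  1. create(a)  ⇒  F.............  {a→[0]}
  2. create(b)  ⇒  FF............  {a→[0]; b→[1]}
  3. unlink(a)  ⇒  .F............  {b→[1]}
  4. create(a)  ⇒  FF............  {a→[0]; b→[1]}
  5. unlink(a)  ⇒  .F............  {b→[1]}
  6. unlink(b)  ⇒  ..............  {}
  7. create(a)  ⇒  F.............  {a→[0]}
  8. create(b)  ⇒  FF............  {a→[0]; b→[1]}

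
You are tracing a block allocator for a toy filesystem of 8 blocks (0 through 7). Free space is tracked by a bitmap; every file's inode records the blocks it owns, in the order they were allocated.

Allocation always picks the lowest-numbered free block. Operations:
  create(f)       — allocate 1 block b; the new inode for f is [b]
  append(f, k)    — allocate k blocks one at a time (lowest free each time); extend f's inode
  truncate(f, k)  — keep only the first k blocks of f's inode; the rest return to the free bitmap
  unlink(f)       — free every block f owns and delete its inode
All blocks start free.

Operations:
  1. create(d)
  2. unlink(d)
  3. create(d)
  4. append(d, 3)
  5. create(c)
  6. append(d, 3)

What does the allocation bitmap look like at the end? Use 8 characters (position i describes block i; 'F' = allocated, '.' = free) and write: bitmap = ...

after create(d) → d:[0]  free=[F.......]
after unlink(d) →   free=[........]
after create(d) → d:[0]  free=[F.......]
after append(d, 3) → d:[0, 1, 2, 3]  free=[FFFF....]
after create(c) → c:[4], d:[0, 1, 2, 3]  free=[FFFFF...]
after append(d, 3) → c:[4], d:[0, 1, 2, 3, 5, 6, 7]  free=[FFFFFFFF]

bitmap = FFFFFFFF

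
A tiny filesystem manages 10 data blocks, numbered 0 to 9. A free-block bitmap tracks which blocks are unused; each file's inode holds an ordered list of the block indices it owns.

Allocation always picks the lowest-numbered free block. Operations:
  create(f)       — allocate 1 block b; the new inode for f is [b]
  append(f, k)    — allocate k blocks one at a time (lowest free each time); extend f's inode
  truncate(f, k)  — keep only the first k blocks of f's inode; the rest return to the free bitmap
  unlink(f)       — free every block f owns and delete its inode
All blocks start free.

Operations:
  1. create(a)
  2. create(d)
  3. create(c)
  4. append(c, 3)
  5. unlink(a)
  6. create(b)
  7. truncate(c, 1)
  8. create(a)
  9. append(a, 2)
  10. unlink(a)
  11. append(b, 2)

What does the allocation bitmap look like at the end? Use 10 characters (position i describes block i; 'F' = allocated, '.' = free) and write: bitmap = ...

bitmap = FFFFF.....

create(a): bitmap=F......... | a=[0]
create(d): bitmap=FF........ | a=[0] d=[1]
create(c): bitmap=FFF....... | a=[0] c=[2] d=[1]
append(c, 3): bitmap=FFFFFF.... | a=[0] c=[2, 3, 4, 5] d=[1]
unlink(a): bitmap=.FFFFF.... | c=[2, 3, 4, 5] d=[1]
create(b): bitmap=FFFFFF.... | b=[0] c=[2, 3, 4, 5] d=[1]
truncate(c, 1): bitmap=FFF....... | b=[0] c=[2] d=[1]
create(a): bitmap=FFFF...... | a=[3] b=[0] c=[2] d=[1]
append(a, 2): bitmap=FFFFFF.... | a=[3, 4, 5] b=[0] c=[2] d=[1]
unlink(a): bitmap=FFF....... | b=[0] c=[2] d=[1]
append(b, 2): bitmap=FFFFF..... | b=[0, 3, 4] c=[2] d=[1]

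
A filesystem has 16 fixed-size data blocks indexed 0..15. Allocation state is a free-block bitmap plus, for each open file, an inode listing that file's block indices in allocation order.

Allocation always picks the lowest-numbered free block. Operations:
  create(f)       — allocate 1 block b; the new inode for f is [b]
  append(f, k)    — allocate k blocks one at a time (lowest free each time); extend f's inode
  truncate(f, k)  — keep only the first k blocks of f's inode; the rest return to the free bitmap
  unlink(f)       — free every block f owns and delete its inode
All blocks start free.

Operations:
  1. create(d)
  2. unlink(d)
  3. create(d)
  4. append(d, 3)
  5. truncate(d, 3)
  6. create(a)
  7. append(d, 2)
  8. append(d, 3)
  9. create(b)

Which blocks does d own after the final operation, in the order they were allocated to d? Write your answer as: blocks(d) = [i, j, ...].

after create(d) → d:[0]  free=[F...............]
after unlink(d) →   free=[................]
after create(d) → d:[0]  free=[F...............]
after append(d, 3) → d:[0, 1, 2, 3]  free=[FFFF............]
after truncate(d, 3) → d:[0, 1, 2]  free=[FFF.............]
after create(a) → a:[3], d:[0, 1, 2]  free=[FFFF............]
after append(d, 2) → a:[3], d:[0, 1, 2, 4, 5]  free=[FFFFFF..........]
after append(d, 3) → a:[3], d:[0, 1, 2, 4, 5, 6, 7, 8]  free=[FFFFFFFFF.......]
after create(b) → a:[3], b:[9], d:[0, 1, 2, 4, 5, 6, 7, 8]  free=[FFFFFFFFFF......]

blocks(d) = [0, 1, 2, 4, 5, 6, 7, 8]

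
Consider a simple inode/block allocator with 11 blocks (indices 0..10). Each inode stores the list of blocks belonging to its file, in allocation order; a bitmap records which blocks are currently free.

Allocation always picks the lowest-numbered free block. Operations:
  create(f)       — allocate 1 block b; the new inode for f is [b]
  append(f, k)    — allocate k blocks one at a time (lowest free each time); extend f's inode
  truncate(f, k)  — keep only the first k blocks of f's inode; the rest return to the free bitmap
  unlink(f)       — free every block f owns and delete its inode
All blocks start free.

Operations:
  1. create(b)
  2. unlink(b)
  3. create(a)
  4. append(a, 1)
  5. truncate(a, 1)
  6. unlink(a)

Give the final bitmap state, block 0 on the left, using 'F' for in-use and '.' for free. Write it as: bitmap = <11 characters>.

bitmap = ...........

create(b): bitmap=F.......... | b=[0]
unlink(b): bitmap=........... | 
create(a): bitmap=F.......... | a=[0]
append(a, 1): bitmap=FF......... | a=[0, 1]
truncate(a, 1): bitmap=F.......... | a=[0]
unlink(a): bitmap=........... | 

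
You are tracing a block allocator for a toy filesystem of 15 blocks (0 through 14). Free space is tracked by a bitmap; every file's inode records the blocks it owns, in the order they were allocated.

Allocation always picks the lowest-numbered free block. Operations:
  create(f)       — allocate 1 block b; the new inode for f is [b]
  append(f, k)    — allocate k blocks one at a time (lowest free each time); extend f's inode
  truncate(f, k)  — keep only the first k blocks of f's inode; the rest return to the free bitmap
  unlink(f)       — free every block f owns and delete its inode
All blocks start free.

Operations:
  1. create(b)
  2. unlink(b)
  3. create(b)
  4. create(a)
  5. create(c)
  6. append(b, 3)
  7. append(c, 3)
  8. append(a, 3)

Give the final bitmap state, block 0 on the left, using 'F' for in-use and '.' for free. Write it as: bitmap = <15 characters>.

bitmap = FFFFFFFFFFFF...

  1. create(b)  ⇒  F..............  {b→[0]}
  2. unlink(b)  ⇒  ...............  {}
  3. create(b)  ⇒  F..............  {b→[0]}
  4. create(a)  ⇒  FF.............  {a→[1]; b→[0]}
  5. create(c)  ⇒  FFF............  {a→[1]; b→[0]; c→[2]}
  6. append(b, 3)  ⇒  FFFFFF.........  {a→[1]; b→[0, 3, 4, 5]; c→[2]}
  7. append(c, 3)  ⇒  FFFFFFFFF......  {a→[1]; b→[0, 3, 4, 5]; c→[2, 6, 7, 8]}
  8. append(a, 3)  ⇒  FFFFFFFFFFFF...  {a→[1, 9, 10, 11]; b→[0, 3, 4, 5]; c→[2, 6, 7, 8]}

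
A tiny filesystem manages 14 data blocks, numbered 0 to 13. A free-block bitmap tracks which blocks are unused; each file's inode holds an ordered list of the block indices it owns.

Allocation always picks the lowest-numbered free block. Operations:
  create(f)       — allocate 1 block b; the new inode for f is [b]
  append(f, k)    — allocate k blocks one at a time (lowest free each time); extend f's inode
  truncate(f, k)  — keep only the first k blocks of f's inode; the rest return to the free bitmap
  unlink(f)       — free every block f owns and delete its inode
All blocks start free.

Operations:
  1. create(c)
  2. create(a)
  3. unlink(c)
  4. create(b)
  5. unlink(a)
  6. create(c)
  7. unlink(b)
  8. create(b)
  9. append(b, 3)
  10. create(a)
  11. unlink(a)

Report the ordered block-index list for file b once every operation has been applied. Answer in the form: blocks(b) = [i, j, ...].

blocks(b) = [0, 2, 3, 4]

create(c): bitmap=F............. | c=[0]
create(a): bitmap=FF............ | a=[1] c=[0]
unlink(c): bitmap=.F............ | a=[1]
create(b): bitmap=FF............ | a=[1] b=[0]
unlink(a): bitmap=F............. | b=[0]
create(c): bitmap=FF............ | b=[0] c=[1]
unlink(b): bitmap=.F............ | c=[1]
create(b): bitmap=FF............ | b=[0] c=[1]
append(b, 3): bitmap=FFFFF......... | b=[0, 2, 3, 4] c=[1]
create(a): bitmap=FFFFFF........ | a=[5] b=[0, 2, 3, 4] c=[1]
unlink(a): bitmap=FFFFF......... | b=[0, 2, 3, 4] c=[1]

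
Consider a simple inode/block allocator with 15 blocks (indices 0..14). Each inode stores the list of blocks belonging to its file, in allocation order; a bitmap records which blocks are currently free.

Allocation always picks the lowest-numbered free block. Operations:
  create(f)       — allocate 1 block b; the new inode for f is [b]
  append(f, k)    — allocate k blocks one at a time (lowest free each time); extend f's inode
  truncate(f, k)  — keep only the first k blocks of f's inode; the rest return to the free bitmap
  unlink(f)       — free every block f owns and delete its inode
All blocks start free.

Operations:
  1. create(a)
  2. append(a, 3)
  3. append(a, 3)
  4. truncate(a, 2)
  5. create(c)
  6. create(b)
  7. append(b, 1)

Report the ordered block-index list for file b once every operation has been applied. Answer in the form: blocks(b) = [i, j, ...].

create(a): bitmap=F.............. | a=[0]
append(a, 3): bitmap=FFFF........... | a=[0, 1, 2, 3]
append(a, 3): bitmap=FFFFFFF........ | a=[0, 1, 2, 3, 4, 5, 6]
truncate(a, 2): bitmap=FF............. | a=[0, 1]
create(c): bitmap=FFF............ | a=[0, 1] c=[2]
create(b): bitmap=FFFF........... | a=[0, 1] b=[3] c=[2]
append(b, 1): bitmap=FFFFF.......... | a=[0, 1] b=[3, 4] c=[2]

blocks(b) = [3, 4]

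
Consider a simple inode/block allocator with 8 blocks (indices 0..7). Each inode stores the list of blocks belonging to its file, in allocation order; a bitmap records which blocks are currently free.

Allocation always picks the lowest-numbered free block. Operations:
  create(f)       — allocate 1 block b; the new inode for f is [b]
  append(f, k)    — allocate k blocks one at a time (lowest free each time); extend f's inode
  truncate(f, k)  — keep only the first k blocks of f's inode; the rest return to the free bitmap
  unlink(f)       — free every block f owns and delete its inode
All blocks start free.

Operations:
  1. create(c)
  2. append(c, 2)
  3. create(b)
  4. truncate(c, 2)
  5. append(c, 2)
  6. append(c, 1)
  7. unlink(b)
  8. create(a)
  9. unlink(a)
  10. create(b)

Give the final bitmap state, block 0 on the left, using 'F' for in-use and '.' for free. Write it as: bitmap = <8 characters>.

  1. create(c)  ⇒  F.......  {c→[0]}
  2. append(c, 2)  ⇒  FFF.....  {c→[0, 1, 2]}
  3. create(b)  ⇒  FFFF....  {b→[3]; c→[0, 1, 2]}
  4. truncate(c, 2)  ⇒  FF.F....  {b→[3]; c→[0, 1]}
  5. append(c, 2)  ⇒  FFFFF...  {b→[3]; c→[0, 1, 2, 4]}
  6. append(c, 1)  ⇒  FFFFFF..  {b→[3]; c→[0, 1, 2, 4, 5]}
  7. unlink(b)  ⇒  FFF.FF..  {c→[0, 1, 2, 4, 5]}
  8. create(a)  ⇒  FFFFFF..  {a→[3]; c→[0, 1, 2, 4, 5]}
  9. unlink(a)  ⇒  FFF.FF..  {c→[0, 1, 2, 4, 5]}
  10. create(b)  ⇒  FFFFFF..  {b→[3]; c→[0, 1, 2, 4, 5]}

bitmap = FFFFFF..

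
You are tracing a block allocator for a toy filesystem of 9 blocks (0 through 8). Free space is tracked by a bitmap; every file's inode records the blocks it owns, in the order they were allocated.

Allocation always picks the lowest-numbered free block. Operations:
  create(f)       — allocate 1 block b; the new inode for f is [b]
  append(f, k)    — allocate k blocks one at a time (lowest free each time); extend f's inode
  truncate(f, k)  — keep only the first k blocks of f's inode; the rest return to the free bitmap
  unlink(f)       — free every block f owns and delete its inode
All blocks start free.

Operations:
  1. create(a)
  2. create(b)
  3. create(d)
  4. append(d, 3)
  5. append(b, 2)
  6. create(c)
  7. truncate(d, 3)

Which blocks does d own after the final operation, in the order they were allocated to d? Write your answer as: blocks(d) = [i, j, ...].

create(a): bitmap=F........ | a=[0]
create(b): bitmap=FF....... | a=[0] b=[1]
create(d): bitmap=FFF...... | a=[0] b=[1] d=[2]
append(d, 3): bitmap=FFFFFF... | a=[0] b=[1] d=[2, 3, 4, 5]
append(b, 2): bitmap=FFFFFFFF. | a=[0] b=[1, 6, 7] d=[2, 3, 4, 5]
create(c): bitmap=FFFFFFFFF | a=[0] b=[1, 6, 7] c=[8] d=[2, 3, 4, 5]
truncate(d, 3): bitmap=FFFFF.FFF | a=[0] b=[1, 6, 7] c=[8] d=[2, 3, 4]

blocks(d) = [2, 3, 4]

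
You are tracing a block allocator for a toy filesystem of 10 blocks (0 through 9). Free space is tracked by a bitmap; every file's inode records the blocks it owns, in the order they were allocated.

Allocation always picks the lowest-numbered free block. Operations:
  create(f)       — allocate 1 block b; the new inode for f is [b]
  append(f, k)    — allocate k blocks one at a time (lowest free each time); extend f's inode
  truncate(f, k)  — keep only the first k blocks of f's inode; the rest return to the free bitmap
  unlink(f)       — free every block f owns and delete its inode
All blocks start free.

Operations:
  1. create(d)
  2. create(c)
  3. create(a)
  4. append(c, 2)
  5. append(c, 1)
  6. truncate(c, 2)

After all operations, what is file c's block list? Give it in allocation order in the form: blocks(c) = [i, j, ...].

blocks(c) = [1, 3]

[1] create(d) — d=0 (map F.........)
[2] create(c) — c=1 d=0 (map FF........)
[3] create(a) — a=2 c=1 d=0 (map FFF.......)
[4] append(c, 2) — a=2 c=1,3,4 d=0 (map FFFFF.....)
[5] append(c, 1) — a=2 c=1,3,4,5 d=0 (map FFFFFF....)
[6] truncate(c, 2) — a=2 c=1,3 d=0 (map FFFF......)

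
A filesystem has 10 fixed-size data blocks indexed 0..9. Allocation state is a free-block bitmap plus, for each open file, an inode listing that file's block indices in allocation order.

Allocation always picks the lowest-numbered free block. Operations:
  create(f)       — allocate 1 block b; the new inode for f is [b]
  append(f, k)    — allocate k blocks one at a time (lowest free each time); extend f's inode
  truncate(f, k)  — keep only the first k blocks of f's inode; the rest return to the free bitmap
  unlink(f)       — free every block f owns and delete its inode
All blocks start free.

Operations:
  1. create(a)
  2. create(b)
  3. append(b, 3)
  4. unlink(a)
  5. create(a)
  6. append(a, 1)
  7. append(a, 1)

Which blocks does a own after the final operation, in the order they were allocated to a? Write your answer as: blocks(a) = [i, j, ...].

create(a): bitmap=F......... | a=[0]
create(b): bitmap=FF........ | a=[0] b=[1]
append(b, 3): bitmap=FFFFF..... | a=[0] b=[1, 2, 3, 4]
unlink(a): bitmap=.FFFF..... | b=[1, 2, 3, 4]
create(a): bitmap=FFFFF..... | a=[0] b=[1, 2, 3, 4]
append(a, 1): bitmap=FFFFFF.... | a=[0, 5] b=[1, 2, 3, 4]
append(a, 1): bitmap=FFFFFFF... | a=[0, 5, 6] b=[1, 2, 3, 4]

blocks(a) = [0, 5, 6]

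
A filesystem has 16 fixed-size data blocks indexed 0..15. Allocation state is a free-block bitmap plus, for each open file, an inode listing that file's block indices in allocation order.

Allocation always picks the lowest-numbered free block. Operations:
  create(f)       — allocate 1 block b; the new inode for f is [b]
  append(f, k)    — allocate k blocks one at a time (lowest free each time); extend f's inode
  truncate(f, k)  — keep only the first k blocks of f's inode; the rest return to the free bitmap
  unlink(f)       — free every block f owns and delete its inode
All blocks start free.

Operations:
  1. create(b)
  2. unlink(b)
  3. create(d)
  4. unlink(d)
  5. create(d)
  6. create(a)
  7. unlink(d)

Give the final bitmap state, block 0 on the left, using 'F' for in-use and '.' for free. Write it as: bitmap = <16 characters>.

create(b): bitmap=F............... | b=[0]
unlink(b): bitmap=................ | 
create(d): bitmap=F............... | d=[0]
unlink(d): bitmap=................ | 
create(d): bitmap=F............... | d=[0]
create(a): bitmap=FF.............. | a=[1] d=[0]
unlink(d): bitmap=.F.............. | a=[1]

bitmap = .F..............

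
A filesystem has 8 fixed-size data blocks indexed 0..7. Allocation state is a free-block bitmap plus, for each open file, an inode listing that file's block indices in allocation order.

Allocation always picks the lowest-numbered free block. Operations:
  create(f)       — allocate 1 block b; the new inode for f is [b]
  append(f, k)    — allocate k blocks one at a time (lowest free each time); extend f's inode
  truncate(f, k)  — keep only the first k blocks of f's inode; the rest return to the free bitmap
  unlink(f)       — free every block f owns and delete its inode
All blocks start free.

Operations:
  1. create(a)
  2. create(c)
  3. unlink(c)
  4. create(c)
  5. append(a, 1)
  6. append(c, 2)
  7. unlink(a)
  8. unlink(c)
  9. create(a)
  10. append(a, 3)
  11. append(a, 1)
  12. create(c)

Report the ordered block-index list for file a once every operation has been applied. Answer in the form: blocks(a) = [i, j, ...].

blocks(a) = [0, 1, 2, 3, 4]

  1. create(a)  ⇒  F.......  {a→[0]}
  2. create(c)  ⇒  FF......  {a→[0]; c→[1]}
  3. unlink(c)  ⇒  F.......  {a→[0]}
  4. create(c)  ⇒  FF......  {a→[0]; c→[1]}
  5. append(a, 1)  ⇒  FFF.....  {a→[0, 2]; c→[1]}
  6. append(c, 2)  ⇒  FFFFF...  {a→[0, 2]; c→[1, 3, 4]}
  7. unlink(a)  ⇒  .F.FF...  {c→[1, 3, 4]}
  8. unlink(c)  ⇒  ........  {}
  9. create(a)  ⇒  F.......  {a→[0]}
  10. append(a, 3)  ⇒  FFFF....  {a→[0, 1, 2, 3]}
  11. append(a, 1)  ⇒  FFFFF...  {a→[0, 1, 2, 3, 4]}
  12. create(c)  ⇒  FFFFFF..  {a→[0, 1, 2, 3, 4]; c→[5]}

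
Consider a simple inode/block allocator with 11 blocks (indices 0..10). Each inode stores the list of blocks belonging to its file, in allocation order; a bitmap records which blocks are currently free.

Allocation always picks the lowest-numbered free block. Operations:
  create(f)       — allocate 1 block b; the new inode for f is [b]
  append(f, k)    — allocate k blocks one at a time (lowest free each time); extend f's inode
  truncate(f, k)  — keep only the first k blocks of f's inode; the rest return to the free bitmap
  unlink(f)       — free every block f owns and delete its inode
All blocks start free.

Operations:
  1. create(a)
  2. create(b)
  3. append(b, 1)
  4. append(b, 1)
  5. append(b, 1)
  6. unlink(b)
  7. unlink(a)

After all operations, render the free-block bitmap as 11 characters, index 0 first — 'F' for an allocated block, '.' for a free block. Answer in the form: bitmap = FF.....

create(a): bitmap=F.......... | a=[0]
create(b): bitmap=FF......... | a=[0] b=[1]
append(b, 1): bitmap=FFF........ | a=[0] b=[1, 2]
append(b, 1): bitmap=FFFF....... | a=[0] b=[1, 2, 3]
append(b, 1): bitmap=FFFFF...... | a=[0] b=[1, 2, 3, 4]
unlink(b): bitmap=F.......... | a=[0]
unlink(a): bitmap=........... | 

bitmap = ...........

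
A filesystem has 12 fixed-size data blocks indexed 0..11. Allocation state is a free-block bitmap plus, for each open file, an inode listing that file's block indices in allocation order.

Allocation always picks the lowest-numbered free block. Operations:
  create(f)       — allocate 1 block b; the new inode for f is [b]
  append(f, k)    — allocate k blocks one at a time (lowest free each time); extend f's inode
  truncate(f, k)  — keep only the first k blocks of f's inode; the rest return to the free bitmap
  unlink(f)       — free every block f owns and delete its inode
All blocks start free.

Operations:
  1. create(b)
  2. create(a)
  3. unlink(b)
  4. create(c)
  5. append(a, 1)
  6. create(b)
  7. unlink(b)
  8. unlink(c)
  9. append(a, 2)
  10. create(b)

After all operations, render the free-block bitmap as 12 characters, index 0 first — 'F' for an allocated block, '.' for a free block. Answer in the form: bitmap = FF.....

[1] create(b) — b=0 (map F...........)
[2] create(a) — a=1 b=0 (map FF..........)
[3] unlink(b) — a=1 (map .F..........)
[4] create(c) — a=1 c=0 (map FF..........)
[5] append(a, 1) — a=1,2 c=0 (map FFF.........)
[6] create(b) — a=1,2 b=3 c=0 (map FFFF........)
[7] unlink(b) — a=1,2 c=0 (map FFF.........)
[8] unlink(c) — a=1,2 (map .FF.........)
[9] append(a, 2) — a=1,2,0,3 (map FFFF........)
[10] create(b) — a=1,2,0,3 b=4 (map FFFFF.......)

bitmap = FFFFF.......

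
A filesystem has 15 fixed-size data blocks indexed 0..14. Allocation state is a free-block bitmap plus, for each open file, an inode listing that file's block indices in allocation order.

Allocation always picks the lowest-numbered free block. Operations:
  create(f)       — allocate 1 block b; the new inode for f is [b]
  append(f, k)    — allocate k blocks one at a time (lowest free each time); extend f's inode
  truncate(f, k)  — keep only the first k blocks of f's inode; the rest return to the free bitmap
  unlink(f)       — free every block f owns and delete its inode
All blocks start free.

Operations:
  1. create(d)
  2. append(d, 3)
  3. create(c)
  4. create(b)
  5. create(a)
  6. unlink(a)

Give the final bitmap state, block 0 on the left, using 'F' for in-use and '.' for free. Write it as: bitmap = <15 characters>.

bitmap = FFFFFF.........

after create(d) → d:[0]  free=[F..............]
after append(d, 3) → d:[0, 1, 2, 3]  free=[FFFF...........]
after create(c) → c:[4], d:[0, 1, 2, 3]  free=[FFFFF..........]
after create(b) → b:[5], c:[4], d:[0, 1, 2, 3]  free=[FFFFFF.........]
after create(a) → a:[6], b:[5], c:[4], d:[0, 1, 2, 3]  free=[FFFFFFF........]
after unlink(a) → b:[5], c:[4], d:[0, 1, 2, 3]  free=[FFFFFF.........]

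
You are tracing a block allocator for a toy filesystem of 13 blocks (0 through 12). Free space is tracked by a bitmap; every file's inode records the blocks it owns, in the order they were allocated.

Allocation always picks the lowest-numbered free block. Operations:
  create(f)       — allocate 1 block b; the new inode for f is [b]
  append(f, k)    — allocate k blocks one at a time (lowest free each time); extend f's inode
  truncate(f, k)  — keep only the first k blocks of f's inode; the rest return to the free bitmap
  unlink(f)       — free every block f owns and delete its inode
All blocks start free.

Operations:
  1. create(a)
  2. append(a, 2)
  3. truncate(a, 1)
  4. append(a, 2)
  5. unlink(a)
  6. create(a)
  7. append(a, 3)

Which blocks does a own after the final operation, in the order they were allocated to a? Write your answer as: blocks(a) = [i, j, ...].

after create(a) → a:[0]  free=[F............]
after append(a, 2) → a:[0, 1, 2]  free=[FFF..........]
after truncate(a, 1) → a:[0]  free=[F............]
after append(a, 2) → a:[0, 1, 2]  free=[FFF..........]
after unlink(a) →   free=[.............]
after create(a) → a:[0]  free=[F............]
after append(a, 3) → a:[0, 1, 2, 3]  free=[FFFF.........]

blocks(a) = [0, 1, 2, 3]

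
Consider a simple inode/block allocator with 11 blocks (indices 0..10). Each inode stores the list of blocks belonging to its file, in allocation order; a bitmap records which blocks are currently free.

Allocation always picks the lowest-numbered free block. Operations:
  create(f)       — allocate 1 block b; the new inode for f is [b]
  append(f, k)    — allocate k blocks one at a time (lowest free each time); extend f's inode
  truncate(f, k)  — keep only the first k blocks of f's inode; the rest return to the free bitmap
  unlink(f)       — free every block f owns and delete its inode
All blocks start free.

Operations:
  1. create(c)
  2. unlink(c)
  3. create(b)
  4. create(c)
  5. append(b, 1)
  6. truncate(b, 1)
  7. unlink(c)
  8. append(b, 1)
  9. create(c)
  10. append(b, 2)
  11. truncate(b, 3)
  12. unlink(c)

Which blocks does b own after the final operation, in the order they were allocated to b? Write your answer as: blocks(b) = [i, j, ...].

blocks(b) = [0, 1, 3]

[1] create(c) — c=0 (map F..........)
[2] unlink(c) —  (map ...........)
[3] create(b) — b=0 (map F..........)
[4] create(c) — b=0 c=1 (map FF.........)
[5] append(b, 1) — b=0,2 c=1 (map FFF........)
[6] truncate(b, 1) — b=0 c=1 (map FF.........)
[7] unlink(c) — b=0 (map F..........)
[8] append(b, 1) — b=0,1 (map FF.........)
[9] create(c) — b=0,1 c=2 (map FFF........)
[10] append(b, 2) — b=0,1,3,4 c=2 (map FFFFF......)
[11] truncate(b, 3) — b=0,1,3 c=2 (map FFFF.......)
[12] unlink(c) — b=0,1,3 (map FF.F.......)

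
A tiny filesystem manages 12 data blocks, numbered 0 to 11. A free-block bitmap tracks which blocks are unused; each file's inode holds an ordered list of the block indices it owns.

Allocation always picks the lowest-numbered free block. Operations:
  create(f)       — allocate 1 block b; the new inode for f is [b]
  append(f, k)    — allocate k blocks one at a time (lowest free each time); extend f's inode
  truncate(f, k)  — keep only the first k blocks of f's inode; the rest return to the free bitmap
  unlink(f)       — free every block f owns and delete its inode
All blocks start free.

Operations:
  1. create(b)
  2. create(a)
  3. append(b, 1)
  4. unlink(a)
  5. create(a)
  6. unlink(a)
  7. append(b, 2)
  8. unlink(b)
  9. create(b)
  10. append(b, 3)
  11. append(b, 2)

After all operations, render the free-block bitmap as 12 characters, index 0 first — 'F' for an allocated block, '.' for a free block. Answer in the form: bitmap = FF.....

bitmap = FFFFFF......

  1. create(b)  ⇒  F...........  {b→[0]}
  2. create(a)  ⇒  FF..........  {a→[1]; b→[0]}
  3. append(b, 1)  ⇒  FFF.........  {a→[1]; b→[0, 2]}
  4. unlink(a)  ⇒  F.F.........  {b→[0, 2]}
  5. create(a)  ⇒  FFF.........  {a→[1]; b→[0, 2]}
  6. unlink(a)  ⇒  F.F.........  {b→[0, 2]}
  7. append(b, 2)  ⇒  FFFF........  {b→[0, 2, 1, 3]}
  8. unlink(b)  ⇒  ............  {}
  9. create(b)  ⇒  F...........  {b→[0]}
  10. append(b, 3)  ⇒  FFFF........  {b→[0, 1, 2, 3]}
  11. append(b, 2)  ⇒  FFFFFF......  {b→[0, 1, 2, 3, 4, 5]}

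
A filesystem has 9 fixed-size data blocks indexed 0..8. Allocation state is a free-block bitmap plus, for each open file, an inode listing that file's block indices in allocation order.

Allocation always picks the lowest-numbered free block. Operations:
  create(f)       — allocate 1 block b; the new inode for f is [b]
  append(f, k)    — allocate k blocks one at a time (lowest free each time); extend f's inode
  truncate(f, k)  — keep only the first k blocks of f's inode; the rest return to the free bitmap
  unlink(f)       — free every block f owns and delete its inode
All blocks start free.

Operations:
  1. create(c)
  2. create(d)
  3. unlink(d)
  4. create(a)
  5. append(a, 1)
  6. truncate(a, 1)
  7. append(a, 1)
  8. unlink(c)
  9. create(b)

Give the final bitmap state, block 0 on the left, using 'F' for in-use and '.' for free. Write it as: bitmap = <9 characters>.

bitmap = FFF......

  1. create(c)  ⇒  F........  {c→[0]}
  2. create(d)  ⇒  FF.......  {c→[0]; d→[1]}
  3. unlink(d)  ⇒  F........  {c→[0]}
  4. create(a)  ⇒  FF.......  {a→[1]; c→[0]}
  5. append(a, 1)  ⇒  FFF......  {a→[1, 2]; c→[0]}
  6. truncate(a, 1)  ⇒  FF.......  {a→[1]; c→[0]}
  7. append(a, 1)  ⇒  FFF......  {a→[1, 2]; c→[0]}
  8. unlink(c)  ⇒  .FF......  {a→[1, 2]}
  9. create(b)  ⇒  FFF......  {a→[1, 2]; b→[0]}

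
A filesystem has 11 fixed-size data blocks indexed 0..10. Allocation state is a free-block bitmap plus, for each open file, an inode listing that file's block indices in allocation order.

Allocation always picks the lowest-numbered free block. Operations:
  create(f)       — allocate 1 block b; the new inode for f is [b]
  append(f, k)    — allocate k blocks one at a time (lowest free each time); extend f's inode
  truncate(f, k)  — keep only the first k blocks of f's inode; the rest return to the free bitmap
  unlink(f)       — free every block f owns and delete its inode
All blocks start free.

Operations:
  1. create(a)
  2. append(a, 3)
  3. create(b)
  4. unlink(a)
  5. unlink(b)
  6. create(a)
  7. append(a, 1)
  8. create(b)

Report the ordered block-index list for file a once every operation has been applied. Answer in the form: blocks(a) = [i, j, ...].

blocks(a) = [0, 1]

  1. create(a)  ⇒  F..........  {a→[0]}
  2. append(a, 3)  ⇒  FFFF.......  {a→[0, 1, 2, 3]}
  3. create(b)  ⇒  FFFFF......  {a→[0, 1, 2, 3]; b→[4]}
  4. unlink(a)  ⇒  ....F......  {b→[4]}
  5. unlink(b)  ⇒  ...........  {}
  6. create(a)  ⇒  F..........  {a→[0]}
  7. append(a, 1)  ⇒  FF.........  {a→[0, 1]}
  8. create(b)  ⇒  FFF........  {a→[0, 1]; b→[2]}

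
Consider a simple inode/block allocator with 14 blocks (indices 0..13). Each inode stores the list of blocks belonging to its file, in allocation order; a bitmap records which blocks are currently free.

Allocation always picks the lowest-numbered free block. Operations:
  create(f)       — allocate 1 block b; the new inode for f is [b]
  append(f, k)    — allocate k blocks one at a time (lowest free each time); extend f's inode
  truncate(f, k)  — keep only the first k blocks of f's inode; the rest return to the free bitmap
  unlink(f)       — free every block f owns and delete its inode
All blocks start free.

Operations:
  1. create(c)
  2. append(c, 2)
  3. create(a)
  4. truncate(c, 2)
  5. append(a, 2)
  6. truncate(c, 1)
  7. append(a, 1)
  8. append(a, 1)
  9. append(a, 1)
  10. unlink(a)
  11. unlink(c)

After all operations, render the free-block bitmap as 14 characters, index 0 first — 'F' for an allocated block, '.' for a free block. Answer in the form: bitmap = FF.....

bitmap = ..............

after create(c) → c:[0]  free=[F.............]
after append(c, 2) → c:[0, 1, 2]  free=[FFF...........]
after create(a) → a:[3], c:[0, 1, 2]  free=[FFFF..........]
after truncate(c, 2) → a:[3], c:[0, 1]  free=[FF.F..........]
after append(a, 2) → a:[3, 2, 4], c:[0, 1]  free=[FFFFF.........]
after truncate(c, 1) → a:[3, 2, 4], c:[0]  free=[F.FFF.........]
after append(a, 1) → a:[3, 2, 4, 1], c:[0]  free=[FFFFF.........]
after append(a, 1) → a:[3, 2, 4, 1, 5], c:[0]  free=[FFFFFF........]
after append(a, 1) → a:[3, 2, 4, 1, 5, 6], c:[0]  free=[FFFFFFF.......]
after unlink(a) → c:[0]  free=[F.............]
after unlink(c) →   free=[..............]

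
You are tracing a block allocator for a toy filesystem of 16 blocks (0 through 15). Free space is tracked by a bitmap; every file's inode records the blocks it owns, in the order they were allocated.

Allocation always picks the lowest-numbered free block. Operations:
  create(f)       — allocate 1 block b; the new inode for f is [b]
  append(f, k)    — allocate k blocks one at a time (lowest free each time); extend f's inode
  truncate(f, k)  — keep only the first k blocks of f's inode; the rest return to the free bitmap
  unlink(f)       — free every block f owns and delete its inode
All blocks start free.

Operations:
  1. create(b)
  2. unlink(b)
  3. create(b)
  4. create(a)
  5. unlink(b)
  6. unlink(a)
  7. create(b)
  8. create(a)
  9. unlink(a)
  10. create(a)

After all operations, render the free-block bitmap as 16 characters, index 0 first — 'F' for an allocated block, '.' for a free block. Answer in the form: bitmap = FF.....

bitmap = FF..............

  1. create(b)  ⇒  F...............  {b→[0]}
  2. unlink(b)  ⇒  ................  {}
  3. create(b)  ⇒  F...............  {b→[0]}
  4. create(a)  ⇒  FF..............  {a→[1]; b→[0]}
  5. unlink(b)  ⇒  .F..............  {a→[1]}
  6. unlink(a)  ⇒  ................  {}
  7. create(b)  ⇒  F...............  {b→[0]}
  8. create(a)  ⇒  FF..............  {a→[1]; b→[0]}
  9. unlink(a)  ⇒  F...............  {b→[0]}
  10. create(a)  ⇒  FF..............  {a→[1]; b→[0]}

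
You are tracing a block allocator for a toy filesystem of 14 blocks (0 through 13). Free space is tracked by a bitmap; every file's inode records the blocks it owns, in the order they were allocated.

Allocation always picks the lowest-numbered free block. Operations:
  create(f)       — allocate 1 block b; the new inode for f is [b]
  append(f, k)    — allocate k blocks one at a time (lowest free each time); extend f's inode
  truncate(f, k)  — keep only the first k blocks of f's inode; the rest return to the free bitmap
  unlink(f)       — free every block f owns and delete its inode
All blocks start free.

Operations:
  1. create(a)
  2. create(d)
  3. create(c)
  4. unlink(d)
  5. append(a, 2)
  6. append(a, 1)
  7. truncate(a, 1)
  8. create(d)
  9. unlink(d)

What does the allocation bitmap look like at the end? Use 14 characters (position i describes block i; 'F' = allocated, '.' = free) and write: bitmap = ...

bitmap = F.F...........

  1. create(a)  ⇒  F.............  {a→[0]}
  2. create(d)  ⇒  FF............  {a→[0]; d→[1]}
  3. create(c)  ⇒  FFF...........  {a→[0]; c→[2]; d→[1]}
  4. unlink(d)  ⇒  F.F...........  {a→[0]; c→[2]}
  5. append(a, 2)  ⇒  FFFF..........  {a→[0, 1, 3]; c→[2]}
  6. append(a, 1)  ⇒  FFFFF.........  {a→[0, 1, 3, 4]; c→[2]}
  7. truncate(a, 1)  ⇒  F.F...........  {a→[0]; c→[2]}
  8. create(d)  ⇒  FFF...........  {a→[0]; c→[2]; d→[1]}
  9. unlink(d)  ⇒  F.F...........  {a→[0]; c→[2]}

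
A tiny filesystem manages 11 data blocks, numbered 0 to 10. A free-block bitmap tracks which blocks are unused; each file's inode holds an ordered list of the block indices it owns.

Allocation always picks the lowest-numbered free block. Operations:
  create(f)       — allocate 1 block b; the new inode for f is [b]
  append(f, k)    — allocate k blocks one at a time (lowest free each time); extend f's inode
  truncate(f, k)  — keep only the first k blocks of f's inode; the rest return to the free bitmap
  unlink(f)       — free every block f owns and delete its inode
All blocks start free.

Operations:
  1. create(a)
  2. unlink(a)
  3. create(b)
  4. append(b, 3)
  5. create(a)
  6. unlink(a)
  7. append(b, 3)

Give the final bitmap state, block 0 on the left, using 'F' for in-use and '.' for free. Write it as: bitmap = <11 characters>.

[1] create(a) — a=0 (map F..........)
[2] unlink(a) —  (map ...........)
[3] create(b) — b=0 (map F..........)
[4] append(b, 3) — b=0,1,2,3 (map FFFF.......)
[5] create(a) — a=4 b=0,1,2,3 (map FFFFF......)
[6] unlink(a) — b=0,1,2,3 (map FFFF.......)
[7] append(b, 3) — b=0,1,2,3,4,5,6 (map FFFFFFF....)

bitmap = FFFFFFF....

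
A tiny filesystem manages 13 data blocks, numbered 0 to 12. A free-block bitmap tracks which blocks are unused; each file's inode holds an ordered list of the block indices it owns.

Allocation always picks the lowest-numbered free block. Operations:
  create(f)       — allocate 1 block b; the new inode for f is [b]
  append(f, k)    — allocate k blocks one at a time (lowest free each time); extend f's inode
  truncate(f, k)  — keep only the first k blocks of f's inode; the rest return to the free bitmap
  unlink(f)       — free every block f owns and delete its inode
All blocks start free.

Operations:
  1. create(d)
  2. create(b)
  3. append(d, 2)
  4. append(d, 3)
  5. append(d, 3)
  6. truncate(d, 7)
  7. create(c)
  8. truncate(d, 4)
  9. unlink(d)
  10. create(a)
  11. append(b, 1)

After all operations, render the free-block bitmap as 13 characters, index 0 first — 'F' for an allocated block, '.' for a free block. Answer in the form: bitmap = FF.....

bitmap = FFF.....F....

  1. create(d)  ⇒  F............  {d→[0]}
  2. create(b)  ⇒  FF...........  {b→[1]; d→[0]}
  3. append(d, 2)  ⇒  FFFF.........  {b→[1]; d→[0, 2, 3]}
  4. append(d, 3)  ⇒  FFFFFFF......  {b→[1]; d→[0, 2, 3, 4, 5, 6]}
  5. append(d, 3)  ⇒  FFFFFFFFFF...  {b→[1]; d→[0, 2, 3, 4, 5, 6, 7, 8, 9]}
  6. truncate(d, 7)  ⇒  FFFFFFFF.....  {b→[1]; d→[0, 2, 3, 4, 5, 6, 7]}
  7. create(c)  ⇒  FFFFFFFFF....  {b→[1]; c→[8]; d→[0, 2, 3, 4, 5, 6, 7]}
  8. truncate(d, 4)  ⇒  FFFFF...F....  {b→[1]; c→[8]; d→[0, 2, 3, 4]}
  9. unlink(d)  ⇒  .F......F....  {b→[1]; c→[8]}
  10. create(a)  ⇒  FF......F....  {a→[0]; b→[1]; c→[8]}
  11. append(b, 1)  ⇒  FFF.....F....  {a→[0]; b→[1, 2]; c→[8]}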